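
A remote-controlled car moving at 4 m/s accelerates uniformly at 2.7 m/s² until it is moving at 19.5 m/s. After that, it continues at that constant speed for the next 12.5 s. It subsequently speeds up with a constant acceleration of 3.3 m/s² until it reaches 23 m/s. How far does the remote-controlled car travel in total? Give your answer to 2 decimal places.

Phase 1 (accelerating): v₀ = 4.00 m/s, a = 2.7 m/s².
v = v₀ + at → t = (19.5 − 4.00) / 2.7 = 5.74 s
v² = v₀² + 2aΔx → Δx = (19.5² − 4.00²)/(2·2.7) = 67.5 m

Phase 2 (constant speed): v₀ = 19.5 m/s, a = 0 m/s².
v = v₀ + at = 19.5 + (0)(12.5) = 19.5 m/s
Δx = v₀t + ½at² = 19.5·12.5 + 0.5·0·12.5² = 244 m

Phase 3 (accelerating): v₀ = 19.5 m/s, a = 3.3 m/s².
v = v₀ + at → t = (23 − 19.5) / 3.3 = 1.06 s
v² = v₀² + 2aΔx → Δx = (23² − 19.5²)/(2·3.3) = 22.5 m
Total distance = 67.5 + 244 + 22.5 = 334 m

333.74 m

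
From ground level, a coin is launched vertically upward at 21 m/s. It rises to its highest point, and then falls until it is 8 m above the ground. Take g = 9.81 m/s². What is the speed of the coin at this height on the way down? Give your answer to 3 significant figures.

16.9 m/s

Phase 1 (rising): v₀ = 21.0 m/s, a = -9.81 m/s².
v = v₀ + at → t = (0 − 21.0) / -9.81 = 2.14 s
v² = v₀² + 2aΔx → Δx = (0² − 21.0²)/(2·-9.81) = 22.5 m

Phase 2 (falling): v₀ = 0 m/s, a = -9.81 m/s².
Falls 14.5 m from rest: t = √(2·14.5/9.81) = 1.72 s; v = g·t = 16.9 m/s.
Final speed = 16.9 m/s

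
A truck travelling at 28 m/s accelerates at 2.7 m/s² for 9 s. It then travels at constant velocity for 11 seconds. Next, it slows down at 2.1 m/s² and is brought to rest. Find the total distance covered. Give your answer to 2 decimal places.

Phase 1 (accelerating): v₀ = 28.0 m/s, a = 2.7 m/s².
v = v₀ + at = 28.0 + (2.7)(9) = 52.3 m/s
Δx = v₀t + ½at² = 28.0·9 + 0.5·2.7·9² = 361 m

Phase 2 (constant speed): v₀ = 52.3 m/s, a = 0 m/s².
v = v₀ + at = 52.3 + (0)(11) = 52.3 m/s
Δx = v₀t + ½at² = 52.3·11 + 0.5·0·11² = 575 m

Phase 3 (decelerating): v₀ = 52.3 m/s, a = -2.1 m/s².
v = v₀ + at → t = (0 − 52.3) / -2.1 = 24.9 s
v² = v₀² + 2aΔx → Δx = (0² − 52.3²)/(2·-2.1) = 651 m
Total distance = 361 + 575 + 651 = 1590 m

1587.91 m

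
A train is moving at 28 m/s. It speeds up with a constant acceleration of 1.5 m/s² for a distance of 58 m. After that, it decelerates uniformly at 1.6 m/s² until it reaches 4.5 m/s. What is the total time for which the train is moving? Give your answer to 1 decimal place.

18.5 s

Phase 1 (accelerating): v₀ = 28.0 m/s, a = 1.5 m/s².
v² = v₀² + 2aΔx = 28.0² + 2·1.5·58 = 958 → v = 31.0 m/s
t = (v − v₀)/a = (31.0 − 28.0)/1.5 = 1.97 s

Phase 2 (decelerating): v₀ = 31.0 m/s, a = -1.6 m/s².
v = v₀ + at → t = (4.5 − 31.0) / -1.6 = 16.5 s
v² = v₀² + 2aΔx → Δx = (4.5² − 31.0²)/(2·-1.6) = 293 m
Total time = 1.97 + 16.5 = 18.5 s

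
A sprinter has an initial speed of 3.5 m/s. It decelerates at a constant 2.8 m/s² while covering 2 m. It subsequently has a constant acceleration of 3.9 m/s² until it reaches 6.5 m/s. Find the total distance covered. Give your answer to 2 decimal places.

7.28 m

Phase 1 (decelerating): v₀ = 3.50 m/s, a = -2.8 m/s².
v² = v₀² + 2aΔx = 3.50² + 2·-2.8·2 = 1.05 → v = 1.02 m/s
t = (v − v₀)/a = (1.02 − 3.50)/-2.8 = 0.884 s

Phase 2 (accelerating): v₀ = 1.02 m/s, a = 3.9 m/s².
v = v₀ + at → t = (6.5 − 1.02) / 3.9 = 1.40 s
v² = v₀² + 2aΔx → Δx = (6.5² − 1.02²)/(2·3.9) = 5.28 m
Total distance = 2.00 + 5.28 = 7.28 m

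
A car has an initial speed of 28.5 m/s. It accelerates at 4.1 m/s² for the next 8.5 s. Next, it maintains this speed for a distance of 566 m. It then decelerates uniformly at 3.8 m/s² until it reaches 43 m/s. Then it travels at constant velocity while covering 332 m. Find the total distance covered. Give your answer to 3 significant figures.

Phase 1 (accelerating): v₀ = 28.5 m/s, a = 4.1 m/s².
v = v₀ + at = 28.5 + (4.1)(8.5) = 63.3 m/s
Δx = v₀t + ½at² = 28.5·8.5 + 0.5·4.1·8.5² = 390 m

Phase 2 (constant speed): v₀ = 63.3 m/s, a = 0 m/s².
Constant speed: t = d/v = 566/63.3 = 8.93 s

Phase 3 (decelerating): v₀ = 63.3 m/s, a = -3.8 m/s².
v = v₀ + at → t = (43 − 63.3) / -3.8 = 5.36 s
v² = v₀² + 2aΔx → Δx = (43² − 63.3²)/(2·-3.8) = 285 m

Phase 4 (constant speed): v₀ = 43.0 m/s, a = 0 m/s².
Constant speed: t = d/v = 332/43.0 = 7.72 s
Total distance = 390 + 566 + 285 + 332 = 1570 m

1570 m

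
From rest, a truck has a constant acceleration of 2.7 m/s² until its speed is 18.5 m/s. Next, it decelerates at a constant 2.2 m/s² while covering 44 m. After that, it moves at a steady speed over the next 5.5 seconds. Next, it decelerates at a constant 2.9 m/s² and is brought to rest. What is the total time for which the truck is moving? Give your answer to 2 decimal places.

Phase 1 (accelerating): v₀ = 0 m/s, a = 2.7 m/s².
v = v₀ + at → t = (18.5 − 0) / 2.7 = 6.85 s
v² = v₀² + 2aΔx → Δx = (18.5² − 0²)/(2·2.7) = 63.4 m

Phase 2 (decelerating): v₀ = 18.5 m/s, a = -2.2 m/s².
v² = v₀² + 2aΔx = 18.5² + 2·-2.2·44 = 149 → v = 12.2 m/s
t = (v − v₀)/a = (12.2 − 18.5)/-2.2 = 2.87 s

Phase 3 (constant speed): v₀ = 12.2 m/s, a = 0 m/s².
v = v₀ + at = 12.2 + (0)(5.5) = 12.2 m/s
Δx = v₀t + ½at² = 12.2·5.5 + 0.5·0·5.5² = 67.1 m

Phase 4 (decelerating): v₀ = 12.2 m/s, a = -2.9 m/s².
v = v₀ + at → t = (0 − 12.2) / -2.9 = 4.20 s
v² = v₀² + 2aΔx → Δx = (0² − 12.2²)/(2·-2.9) = 25.6 m
Total time = 6.85 + 2.87 + 5.50 + 4.20 = 19.4 s

19.42 s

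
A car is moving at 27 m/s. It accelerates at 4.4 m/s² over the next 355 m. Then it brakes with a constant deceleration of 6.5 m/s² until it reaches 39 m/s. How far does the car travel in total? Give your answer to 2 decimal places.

Phase 1 (accelerating): v₀ = 27.0 m/s, a = 4.4 m/s².
v² = v₀² + 2aΔx = 27.0² + 2·4.4·355 = 3850 → v = 62.1 m/s
t = (v − v₀)/a = (62.1 − 27.0)/4.4 = 7.97 s

Phase 2 (decelerating): v₀ = 62.1 m/s, a = -6.5 m/s².
v = v₀ + at → t = (39 − 62.1) / -6.5 = 3.55 s
v² = v₀² + 2aΔx → Δx = (39² − 62.1²)/(2·-6.5) = 179 m
Total distance = 355 + 179 = 534 m

534.38 m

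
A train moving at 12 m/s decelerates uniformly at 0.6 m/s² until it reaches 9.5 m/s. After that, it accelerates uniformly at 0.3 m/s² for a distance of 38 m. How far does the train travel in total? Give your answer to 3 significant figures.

Phase 1 (decelerating): v₀ = 12.0 m/s, a = -0.6 m/s².
v = v₀ + at → t = (9.5 − 12.0) / -0.6 = 4.17 s
v² = v₀² + 2aΔx → Δx = (9.5² − 12.0²)/(2·-0.6) = 44.8 m

Phase 2 (accelerating): v₀ = 9.50 m/s, a = 0.3 m/s².
v² = v₀² + 2aΔx = 9.50² + 2·0.3·38 = 113 → v = 10.6 m/s
t = (v − v₀)/a = (10.6 − 9.50)/0.3 = 3.77 s
Total distance = 44.8 + 38.0 = 82.8 m

82.8 m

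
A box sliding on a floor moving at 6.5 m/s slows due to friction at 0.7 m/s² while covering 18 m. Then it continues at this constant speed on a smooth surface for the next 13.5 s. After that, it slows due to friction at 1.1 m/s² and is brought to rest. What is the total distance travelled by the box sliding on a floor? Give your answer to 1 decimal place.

Phase 1 (decelerating): v₀ = 6.50 m/s, a = -0.7 m/s².
v² = v₀² + 2aΔx = 6.50² + 2·-0.7·18 = 17.1 → v = 4.13 m/s
t = (v − v₀)/a = (4.13 − 6.50)/-0.7 = 3.39 s

Phase 2 (constant speed): v₀ = 4.13 m/s, a = 0 m/s².
v = v₀ + at = 4.13 + (0)(13.5) = 4.13 m/s
Δx = v₀t + ½at² = 4.13·13.5 + 0.5·0·13.5² = 55.7 m

Phase 3 (decelerating): v₀ = 4.13 m/s, a = -1.1 m/s².
v = v₀ + at → t = (0 − 4.13) / -1.1 = 3.75 s
v² = v₀² + 2aΔx → Δx = (0² − 4.13²)/(2·-1.1) = 7.75 m
Total distance = 18.0 + 55.7 + 7.75 = 81.5 m

81.5 m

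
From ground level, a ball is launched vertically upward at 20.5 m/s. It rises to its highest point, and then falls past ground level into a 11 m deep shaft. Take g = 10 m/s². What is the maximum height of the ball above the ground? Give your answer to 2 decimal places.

Phase 1 (rising): v₀ = 20.5 m/s, a = -10 m/s².
v = v₀ + at → t = (0 − 20.5) / -10 = 2.05 s
v² = v₀² + 2aΔx → Δx = (0² − 20.5²)/(2·-10) = 21.0 m
Maximum height = 21.0 m

21.01 m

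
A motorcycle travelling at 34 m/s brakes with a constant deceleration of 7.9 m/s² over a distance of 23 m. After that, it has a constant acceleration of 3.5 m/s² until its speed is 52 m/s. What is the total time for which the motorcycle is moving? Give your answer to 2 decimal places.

7.55 s

Phase 1 (decelerating): v₀ = 34.0 m/s, a = -7.9 m/s².
v² = v₀² + 2aΔx = 34.0² + 2·-7.9·23 = 793 → v = 28.2 m/s
t = (v − v₀)/a = (28.2 − 34.0)/-7.9 = 0.740 s

Phase 2 (accelerating): v₀ = 28.2 m/s, a = 3.5 m/s².
v = v₀ + at → t = (52 − 28.2) / 3.5 = 6.81 s
v² = v₀² + 2aΔx → Δx = (52² − 28.2²)/(2·3.5) = 273 m
Total time = 0.740 + 6.81 = 7.55 s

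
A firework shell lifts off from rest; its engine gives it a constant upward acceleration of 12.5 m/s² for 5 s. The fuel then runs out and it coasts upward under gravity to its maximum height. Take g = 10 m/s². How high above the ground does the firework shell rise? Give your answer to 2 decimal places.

Phase 1 (powered ascent): v₀ = 0 m/s, a = 12.5 m/s².
v = v₀ + at = 0 + (12.5)(5) = 62.5 m/s
Δx = v₀t + ½at² = 0·5 + 0.5·12.5·5² = 156 m

Phase 2 (coasting upward): v₀ = 62.5 m/s, a = -10 m/s².
v = v₀ + at → t = (0 − 62.5) / -10 = 6.25 s
v² = v₀² + 2aΔx → Δx = (0² − 62.5²)/(2·-10) = 195 m
Maximum height = 156 + 195 = 352 m

351.56 m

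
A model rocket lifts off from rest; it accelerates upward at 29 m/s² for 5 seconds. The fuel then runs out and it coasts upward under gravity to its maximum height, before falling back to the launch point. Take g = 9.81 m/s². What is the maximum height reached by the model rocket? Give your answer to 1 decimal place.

Phase 1 (powered ascent): v₀ = 0 m/s, a = 29 m/s².
v = v₀ + at = 0 + (29)(5) = 145 m/s
Δx = v₀t + ½at² = 0·5 + 0.5·29·5² = 362 m

Phase 2 (coasting upward): v₀ = 145 m/s, a = -9.81 m/s².
v = v₀ + at → t = (0 − 145) / -9.81 = 14.8 s
v² = v₀² + 2aΔx → Δx = (0² − 145²)/(2·-9.81) = 1070 m
Maximum height = 362 + 1070 = 1430 m

1434.1 m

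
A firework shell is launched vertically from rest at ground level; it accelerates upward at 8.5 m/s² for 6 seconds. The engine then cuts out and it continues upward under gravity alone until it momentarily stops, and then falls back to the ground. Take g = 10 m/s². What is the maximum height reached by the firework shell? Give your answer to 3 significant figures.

Phase 1 (powered ascent): v₀ = 0 m/s, a = 8.5 m/s².
v = v₀ + at = 0 + (8.5)(6) = 51.0 m/s
Δx = v₀t + ½at² = 0·6 + 0.5·8.5·6² = 153 m

Phase 2 (coasting upward): v₀ = 51.0 m/s, a = -10 m/s².
v = v₀ + at → t = (0 − 51.0) / -10 = 5.10 s
v² = v₀² + 2aΔx → Δx = (0² − 51.0²)/(2·-10) = 130 m
Maximum height = 153 + 130 = 283 m

283 m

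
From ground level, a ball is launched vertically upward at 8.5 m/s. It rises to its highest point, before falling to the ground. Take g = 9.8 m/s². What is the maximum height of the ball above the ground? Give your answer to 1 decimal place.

Phase 1 (rising): v₀ = 8.50 m/s, a = -9.8 m/s².
v = v₀ + at → t = (0 − 8.50) / -9.8 = 0.867 s
v² = v₀² + 2aΔx → Δx = (0² − 8.50²)/(2·-9.8) = 3.69 m
Maximum height = 3.69 m

3.7 m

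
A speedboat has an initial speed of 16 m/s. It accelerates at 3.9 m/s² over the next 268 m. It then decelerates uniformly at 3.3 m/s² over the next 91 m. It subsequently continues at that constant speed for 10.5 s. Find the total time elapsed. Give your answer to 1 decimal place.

Phase 1 (accelerating): v₀ = 16.0 m/s, a = 3.9 m/s².
v² = v₀² + 2aΔx = 16.0² + 2·3.9·268 = 2350 → v = 48.4 m/s
t = (v − v₀)/a = (48.4 − 16.0)/3.9 = 8.32 s

Phase 2 (decelerating): v₀ = 48.4 m/s, a = -3.3 m/s².
v² = v₀² + 2aΔx = 48.4² + 2·-3.3·91 = 1750 → v = 41.8 m/s
t = (v − v₀)/a = (41.8 − 48.4)/-3.3 = 2.02 s

Phase 3 (constant speed): v₀ = 41.8 m/s, a = 0 m/s².
v = v₀ + at = 41.8 + (0)(10.5) = 41.8 m/s
Δx = v₀t + ½at² = 41.8·10.5 + 0.5·0·10.5² = 439 m
Total time = 8.32 + 2.02 + 10.5 = 20.8 s

20.8 s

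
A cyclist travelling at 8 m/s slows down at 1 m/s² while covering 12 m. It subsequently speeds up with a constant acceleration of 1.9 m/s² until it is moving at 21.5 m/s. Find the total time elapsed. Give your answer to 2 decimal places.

9.66 s

Phase 1 (decelerating): v₀ = 8.00 m/s, a = -1 m/s².
v² = v₀² + 2aΔx = 8.00² + 2·-1·12 = 40.0 → v = 6.32 m/s
t = (v − v₀)/a = (6.32 − 8.00)/-1 = 1.68 s

Phase 2 (accelerating): v₀ = 6.32 m/s, a = 1.9 m/s².
v = v₀ + at → t = (21.5 − 6.32) / 1.9 = 7.99 s
v² = v₀² + 2aΔx → Δx = (21.5² − 6.32²)/(2·1.9) = 111 m
Total time = 1.68 + 7.99 = 9.66 s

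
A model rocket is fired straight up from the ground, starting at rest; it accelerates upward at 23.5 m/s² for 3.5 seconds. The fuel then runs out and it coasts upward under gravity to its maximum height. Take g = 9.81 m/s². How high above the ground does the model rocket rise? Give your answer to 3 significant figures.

Phase 1 (powered ascent): v₀ = 0 m/s, a = 23.5 m/s².
v = v₀ + at = 0 + (23.5)(3.5) = 82.2 m/s
Δx = v₀t + ½at² = 0·3.5 + 0.5·23.5·3.5² = 144 m

Phase 2 (coasting upward): v₀ = 82.2 m/s, a = -9.81 m/s².
v = v₀ + at → t = (0 − 82.2) / -9.81 = 8.38 s
v² = v₀² + 2aΔx → Δx = (0² − 82.2²)/(2·-9.81) = 345 m
Maximum height = 144 + 345 = 489 m

489 m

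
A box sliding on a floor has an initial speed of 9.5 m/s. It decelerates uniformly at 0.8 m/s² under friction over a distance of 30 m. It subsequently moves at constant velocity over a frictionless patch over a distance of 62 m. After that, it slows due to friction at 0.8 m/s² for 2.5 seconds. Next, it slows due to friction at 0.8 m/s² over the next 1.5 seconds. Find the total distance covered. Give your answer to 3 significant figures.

Phase 1 (decelerating): v₀ = 9.50 m/s, a = -0.8 m/s².
v² = v₀² + 2aΔx = 9.50² + 2·-0.8·30 = 42.2 → v = 6.50 m/s
t = (v − v₀)/a = (6.50 − 9.50)/-0.8 = 3.75 s

Phase 2 (constant speed): v₀ = 6.50 m/s, a = 0 m/s².
Constant speed: t = d/v = 62/6.50 = 9.54 s

Phase 3 (decelerating): v₀ = 6.50 m/s, a = -0.8 m/s².
v = v₀ + at = 6.50 + (-0.8)(2.5) = 4.50 m/s
Δx = v₀t + ½at² = 6.50·2.5 + 0.5·-0.8·2.5² = 13.8 m

Phase 4 (decelerating): v₀ = 4.50 m/s, a = -0.8 m/s².
v = v₀ + at = 4.50 + (-0.8)(1.5) = 3.30 m/s
Δx = v₀t + ½at² = 4.50·1.5 + 0.5·-0.8·1.5² = 5.85 m
Total distance = 30.0 + 62.0 + 13.8 + 5.85 = 112 m

112 m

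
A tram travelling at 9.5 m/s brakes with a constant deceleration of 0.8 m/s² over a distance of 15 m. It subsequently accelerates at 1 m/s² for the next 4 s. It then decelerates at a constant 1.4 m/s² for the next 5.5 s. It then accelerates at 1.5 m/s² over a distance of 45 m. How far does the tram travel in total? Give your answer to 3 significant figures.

Phase 1 (decelerating): v₀ = 9.50 m/s, a = -0.8 m/s².
v² = v₀² + 2aΔx = 9.50² + 2·-0.8·15 = 66.2 → v = 8.14 m/s
t = (v − v₀)/a = (8.14 − 9.50)/-0.8 = 1.70 s

Phase 2 (accelerating): v₀ = 8.14 m/s, a = 1 m/s².
v = v₀ + at = 8.14 + (1)(4) = 12.1 m/s
Δx = v₀t + ½at² = 8.14·4 + 0.5·1·4² = 40.6 m

Phase 3 (decelerating): v₀ = 12.1 m/s, a = -1.4 m/s².
v = v₀ + at = 12.1 + (-1.4)(5.5) = 4.44 m/s
Δx = v₀t + ½at² = 12.1·5.5 + 0.5·-1.4·5.5² = 45.6 m

Phase 4 (accelerating): v₀ = 4.44 m/s, a = 1.5 m/s².
v² = v₀² + 2aΔx = 4.44² + 2·1.5·45 = 155 → v = 12.4 m/s
t = (v − v₀)/a = (12.4 − 4.44)/1.5 = 5.33 s
Total distance = 15.0 + 40.6 + 45.6 + 45.0 = 146 m

146 m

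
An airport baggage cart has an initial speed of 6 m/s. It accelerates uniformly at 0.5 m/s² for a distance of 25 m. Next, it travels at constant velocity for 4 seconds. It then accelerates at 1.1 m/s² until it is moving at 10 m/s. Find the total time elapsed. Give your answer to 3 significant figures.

9.61 s

Phase 1 (accelerating): v₀ = 6.00 m/s, a = 0.5 m/s².
v² = v₀² + 2aΔx = 6.00² + 2·0.5·25 = 61.0 → v = 7.81 m/s
t = (v − v₀)/a = (7.81 − 6.00)/0.5 = 3.62 s

Phase 2 (constant speed): v₀ = 7.81 m/s, a = 0 m/s².
v = v₀ + at = 7.81 + (0)(4) = 7.81 m/s
Δx = v₀t + ½at² = 7.81·4 + 0.5·0·4² = 31.2 m

Phase 3 (accelerating): v₀ = 7.81 m/s, a = 1.1 m/s².
v = v₀ + at → t = (10 − 7.81) / 1.1 = 1.99 s
v² = v₀² + 2aΔx → Δx = (10² − 7.81²)/(2·1.1) = 17.7 m
Total time = 3.62 + 4.00 + 1.99 = 9.61 s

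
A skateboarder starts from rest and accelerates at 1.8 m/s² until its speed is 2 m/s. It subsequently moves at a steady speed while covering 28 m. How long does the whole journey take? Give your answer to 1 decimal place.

15.1 s

Phase 1 (accelerating): v₀ = 0 m/s, a = 1.8 m/s².
v = v₀ + at → t = (2 − 0) / 1.8 = 1.11 s
v² = v₀² + 2aΔx → Δx = (2² − 0²)/(2·1.8) = 1.11 m

Phase 2 (constant speed): v₀ = 2.00 m/s, a = 0 m/s².
Constant speed: t = d/v = 28/2.00 = 14.0 s
Total time = 1.11 + 14.0 = 15.1 s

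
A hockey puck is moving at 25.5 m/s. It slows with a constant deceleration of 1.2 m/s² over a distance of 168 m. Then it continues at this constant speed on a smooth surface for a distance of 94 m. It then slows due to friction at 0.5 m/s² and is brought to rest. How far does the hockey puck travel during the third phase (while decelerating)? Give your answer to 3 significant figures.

Phase 1 (decelerating): v₀ = 25.5 m/s, a = -1.2 m/s².
v² = v₀² + 2aΔx = 25.5² + 2·-1.2·168 = 247 → v = 15.7 m/s
t = (v − v₀)/a = (15.7 − 25.5)/-1.2 = 8.15 s

Phase 2 (constant speed): v₀ = 15.7 m/s, a = 0 m/s².
Constant speed: t = d/v = 94/15.7 = 5.98 s

Phase 3 (decelerating): v₀ = 15.7 m/s, a = -0.5 m/s².
v = v₀ + at → t = (0 − 15.7) / -0.5 = 31.4 s
v² = v₀² + 2aΔx → Δx = (0² − 15.7²)/(2·-0.5) = 247 m
Distance in phase 3 = 247 m

247 m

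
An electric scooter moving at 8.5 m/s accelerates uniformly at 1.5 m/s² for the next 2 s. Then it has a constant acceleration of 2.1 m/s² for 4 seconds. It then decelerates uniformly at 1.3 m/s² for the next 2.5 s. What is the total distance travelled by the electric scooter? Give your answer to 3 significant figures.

Phase 1 (accelerating): v₀ = 8.50 m/s, a = 1.5 m/s².
v = v₀ + at = 8.50 + (1.5)(2) = 11.5 m/s
Δx = v₀t + ½at² = 8.50·2 + 0.5·1.5·2² = 20.0 m

Phase 2 (accelerating): v₀ = 11.5 m/s, a = 2.1 m/s².
v = v₀ + at = 11.5 + (2.1)(4) = 19.9 m/s
Δx = v₀t + ½at² = 11.5·4 + 0.5·2.1·4² = 62.8 m

Phase 3 (decelerating): v₀ = 19.9 m/s, a = -1.3 m/s².
v = v₀ + at = 19.9 + (-1.3)(2.5) = 16.6 m/s
Δx = v₀t + ½at² = 19.9·2.5 + 0.5·-1.3·2.5² = 45.7 m
Total distance = 20.0 + 62.8 + 45.7 = 128 m

128 m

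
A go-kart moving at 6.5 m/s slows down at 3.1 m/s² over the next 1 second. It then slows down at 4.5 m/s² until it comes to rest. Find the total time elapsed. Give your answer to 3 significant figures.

1.76 s

Phase 1 (decelerating): v₀ = 6.50 m/s, a = -3.1 m/s².
v = v₀ + at = 6.50 + (-3.1)(1) = 3.40 m/s
Δx = v₀t + ½at² = 6.50·1 + 0.5·-3.1·1² = 4.95 m

Phase 2 (decelerating): v₀ = 3.40 m/s, a = -4.5 m/s².
v = v₀ + at → t = (0 − 3.40) / -4.5 = 0.756 s
v² = v₀² + 2aΔx → Δx = (0² − 3.40²)/(2·-4.5) = 1.28 m
Total time = 1.00 + 0.756 = 1.76 s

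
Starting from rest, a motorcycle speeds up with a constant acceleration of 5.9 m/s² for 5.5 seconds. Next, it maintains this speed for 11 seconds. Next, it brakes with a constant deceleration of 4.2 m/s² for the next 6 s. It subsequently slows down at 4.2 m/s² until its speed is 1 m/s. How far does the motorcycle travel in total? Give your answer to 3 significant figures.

Phase 1 (accelerating): v₀ = 0 m/s, a = 5.9 m/s².
v = v₀ + at = 0 + (5.9)(5.5) = 32.5 m/s
Δx = v₀t + ½at² = 0·5.5 + 0.5·5.9·5.5² = 89.2 m

Phase 2 (constant speed): v₀ = 32.5 m/s, a = 0 m/s².
v = v₀ + at = 32.5 + (0)(11) = 32.5 m/s
Δx = v₀t + ½at² = 32.5·11 + 0.5·0·11² = 357 m

Phase 3 (decelerating): v₀ = 32.5 m/s, a = -4.2 m/s².
v = v₀ + at = 32.5 + (-4.2)(6) = 7.25 m/s
Δx = v₀t + ½at² = 32.5·6 + 0.5·-4.2·6² = 119 m

Phase 4 (decelerating): v₀ = 7.25 m/s, a = -4.2 m/s².
v = v₀ + at → t = (1 − 7.25) / -4.2 = 1.49 s
v² = v₀² + 2aΔx → Δx = (1² − 7.25²)/(2·-4.2) = 6.14 m
Total distance = 89.2 + 357 + 119 + 6.14 = 571 m

571 m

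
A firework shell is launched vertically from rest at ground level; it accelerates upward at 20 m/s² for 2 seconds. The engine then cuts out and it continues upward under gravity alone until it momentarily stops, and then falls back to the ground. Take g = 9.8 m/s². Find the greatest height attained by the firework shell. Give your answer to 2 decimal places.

Phase 1 (powered ascent): v₀ = 0 m/s, a = 20 m/s².
v = v₀ + at = 0 + (20)(2) = 40.0 m/s
Δx = v₀t + ½at² = 0·2 + 0.5·20·2² = 40.0 m

Phase 2 (coasting upward): v₀ = 40.0 m/s, a = -9.8 m/s².
v = v₀ + at → t = (0 − 40.0) / -9.8 = 4.08 s
v² = v₀² + 2aΔx → Δx = (0² − 40.0²)/(2·-9.8) = 81.6 m
Maximum height = 40.0 + 81.6 = 122 m

121.63 m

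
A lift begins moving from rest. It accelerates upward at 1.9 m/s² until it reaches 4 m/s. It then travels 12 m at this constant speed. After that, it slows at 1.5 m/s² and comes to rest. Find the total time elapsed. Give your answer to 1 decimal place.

7.8 s

Phase 1 (accelerating): v₀ = 0 m/s, a = 1.9 m/s².
v = v₀ + at → t = (4 − 0) / 1.9 = 2.11 s
v² = v₀² + 2aΔx → Δx = (4² − 0²)/(2·1.9) = 4.21 m

Phase 2 (constant speed): v₀ = 4.00 m/s, a = 0 m/s².
Constant speed: t = d/v = 12/4.00 = 3.00 s

Phase 3 (decelerating): v₀ = 4.00 m/s, a = -1.5 m/s².
v = v₀ + at → t = (0 − 4.00) / -1.5 = 2.67 s
v² = v₀² + 2aΔx → Δx = (0² − 4.00²)/(2·-1.5) = 5.33 m
Total time = 2.11 + 3.00 + 2.67 = 7.77 s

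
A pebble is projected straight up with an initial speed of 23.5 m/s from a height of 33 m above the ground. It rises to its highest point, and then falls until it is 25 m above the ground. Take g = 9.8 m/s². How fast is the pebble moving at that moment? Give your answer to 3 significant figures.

26.6 m/s

Phase 1 (rising): v₀ = 23.5 m/s, a = -9.8 m/s².
v = v₀ + at → t = (0 − 23.5) / -9.8 = 2.40 s
v² = v₀² + 2aΔx → Δx = (0² − 23.5²)/(2·-9.8) = 28.2 m

Phase 2 (falling): v₀ = 0 m/s, a = -9.8 m/s².
Falls 36.2 m from rest: t = √(2·36.2/9.8) = 2.72 s; v = g·t = 26.6 m/s.
Final speed = 26.6 m/s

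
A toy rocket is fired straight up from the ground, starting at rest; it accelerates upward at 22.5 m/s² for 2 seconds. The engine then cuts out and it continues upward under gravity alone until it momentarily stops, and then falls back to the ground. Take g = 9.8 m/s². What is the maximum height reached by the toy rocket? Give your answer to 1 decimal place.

Phase 1 (powered ascent): v₀ = 0 m/s, a = 22.5 m/s².
v = v₀ + at = 0 + (22.5)(2) = 45.0 m/s
Δx = v₀t + ½at² = 0·2 + 0.5·22.5·2² = 45.0 m

Phase 2 (coasting upward): v₀ = 45.0 m/s, a = -9.8 m/s².
v = v₀ + at → t = (0 − 45.0) / -9.8 = 4.59 s
v² = v₀² + 2aΔx → Δx = (0² − 45.0²)/(2·-9.8) = 103 m
Maximum height = 45.0 + 103 = 148 m

148.3 m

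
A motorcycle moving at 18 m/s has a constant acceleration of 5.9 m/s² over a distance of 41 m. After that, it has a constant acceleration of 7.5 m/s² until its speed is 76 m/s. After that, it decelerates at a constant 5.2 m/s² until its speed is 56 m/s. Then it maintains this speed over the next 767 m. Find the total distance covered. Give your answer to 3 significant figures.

Phase 1 (accelerating): v₀ = 18.0 m/s, a = 5.9 m/s².
v² = v₀² + 2aΔx = 18.0² + 2·5.9·41 = 808 → v = 28.4 m/s
t = (v − v₀)/a = (28.4 − 18.0)/5.9 = 1.77 s

Phase 2 (accelerating): v₀ = 28.4 m/s, a = 7.5 m/s².
v = v₀ + at → t = (76 − 28.4) / 7.5 = 6.34 s
v² = v₀² + 2aΔx → Δx = (76² − 28.4²)/(2·7.5) = 331 m

Phase 3 (decelerating): v₀ = 76.0 m/s, a = -5.2 m/s².
v = v₀ + at → t = (56 − 76.0) / -5.2 = 3.85 s
v² = v₀² + 2aΔx → Δx = (56² − 76.0²)/(2·-5.2) = 254 m

Phase 4 (constant speed): v₀ = 56.0 m/s, a = 0 m/s².
Constant speed: t = d/v = 767/56.0 = 13.7 s
Total distance = 41.0 + 331 + 254 + 767 = 1390 m

1390 m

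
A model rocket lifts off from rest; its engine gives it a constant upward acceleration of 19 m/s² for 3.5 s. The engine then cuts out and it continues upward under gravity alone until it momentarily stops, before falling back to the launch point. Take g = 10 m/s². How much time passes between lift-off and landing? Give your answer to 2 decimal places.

18.37 s

Phase 1 (powered ascent): v₀ = 0 m/s, a = 19 m/s².
v = v₀ + at = 0 + (19)(3.5) = 66.5 m/s
Δx = v₀t + ½at² = 0·3.5 + 0.5·19·3.5² = 116 m

Phase 2 (coasting upward): v₀ = 66.5 m/s, a = -10 m/s².
v = v₀ + at → t = (0 − 66.5) / -10 = 6.65 s
v² = v₀² + 2aΔx → Δx = (0² − 66.5²)/(2·-10) = 221 m

Phase 3 (free fall): v₀ = 0 m/s, a = -10 m/s².
Falls 337 m from rest: t = √(2·337/10) = 8.22 s; v = g·t = 82.2 m/s.
Total time = 3.50 + 6.65 + 8.22 = 18.4 s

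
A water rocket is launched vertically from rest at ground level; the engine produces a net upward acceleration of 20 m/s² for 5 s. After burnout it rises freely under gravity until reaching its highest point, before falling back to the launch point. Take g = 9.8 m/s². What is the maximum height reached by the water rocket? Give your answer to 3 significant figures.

760 m

Phase 1 (powered ascent): v₀ = 0 m/s, a = 20 m/s².
v = v₀ + at = 0 + (20)(5) = 100 m/s
Δx = v₀t + ½at² = 0·5 + 0.5·20·5² = 250 m

Phase 2 (coasting upward): v₀ = 100 m/s, a = -9.8 m/s².
v = v₀ + at → t = (0 − 100) / -9.8 = 10.2 s
v² = v₀² + 2aΔx → Δx = (0² − 100²)/(2·-9.8) = 510 m
Maximum height = 250 + 510 = 760 m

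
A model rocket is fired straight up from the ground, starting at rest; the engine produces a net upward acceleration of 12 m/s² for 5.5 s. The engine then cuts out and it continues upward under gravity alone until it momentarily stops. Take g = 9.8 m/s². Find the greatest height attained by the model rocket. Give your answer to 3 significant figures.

Phase 1 (powered ascent): v₀ = 0 m/s, a = 12 m/s².
v = v₀ + at = 0 + (12)(5.5) = 66.0 m/s
Δx = v₀t + ½at² = 0·5.5 + 0.5·12·5.5² = 182 m

Phase 2 (coasting upward): v₀ = 66.0 m/s, a = -9.8 m/s².
v = v₀ + at → t = (0 − 66.0) / -9.8 = 6.73 s
v² = v₀² + 2aΔx → Δx = (0² − 66.0²)/(2·-9.8) = 222 m
Maximum height = 182 + 222 = 404 m

404 m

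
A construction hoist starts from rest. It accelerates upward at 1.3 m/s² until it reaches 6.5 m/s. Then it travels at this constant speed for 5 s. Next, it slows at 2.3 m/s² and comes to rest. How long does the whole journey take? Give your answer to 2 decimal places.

Phase 1 (accelerating): v₀ = 0 m/s, a = 1.3 m/s².
v = v₀ + at → t = (6.5 − 0) / 1.3 = 5.00 s
v² = v₀² + 2aΔx → Δx = (6.5² − 0²)/(2·1.3) = 16.2 m

Phase 2 (constant speed): v₀ = 6.50 m/s, a = 0 m/s².
v = v₀ + at = 6.50 + (0)(5) = 6.50 m/s
Δx = v₀t + ½at² = 6.50·5 + 0.5·0·5² = 32.5 m

Phase 3 (decelerating): v₀ = 6.50 m/s, a = -2.3 m/s².
v = v₀ + at → t = (0 − 6.50) / -2.3 = 2.83 s
v² = v₀² + 2aΔx → Δx = (0² − 6.50²)/(2·-2.3) = 9.18 m
Total time = 5.00 + 5.00 + 2.83 = 12.8 s

12.83 s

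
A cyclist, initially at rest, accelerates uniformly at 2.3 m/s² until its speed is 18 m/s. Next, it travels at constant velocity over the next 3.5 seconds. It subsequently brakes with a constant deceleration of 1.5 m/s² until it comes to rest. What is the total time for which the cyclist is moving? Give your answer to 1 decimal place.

Phase 1 (accelerating): v₀ = 0 m/s, a = 2.3 m/s².
v = v₀ + at → t = (18 − 0) / 2.3 = 7.83 s
v² = v₀² + 2aΔx → Δx = (18² − 0²)/(2·2.3) = 70.4 m

Phase 2 (constant speed): v₀ = 18.0 m/s, a = 0 m/s².
v = v₀ + at = 18.0 + (0)(3.5) = 18.0 m/s
Δx = v₀t + ½at² = 18.0·3.5 + 0.5·0·3.5² = 63.0 m

Phase 3 (decelerating): v₀ = 18.0 m/s, a = -1.5 m/s².
v = v₀ + at → t = (0 − 18.0) / -1.5 = 12.0 s
v² = v₀² + 2aΔx → Δx = (0² − 18.0²)/(2·-1.5) = 108 m
Total time = 7.83 + 3.50 + 12.0 = 23.3 s

23.3 s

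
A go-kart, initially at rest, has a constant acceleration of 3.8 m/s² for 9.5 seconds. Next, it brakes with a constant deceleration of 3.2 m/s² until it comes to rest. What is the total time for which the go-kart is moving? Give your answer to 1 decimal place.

Phase 1 (accelerating): v₀ = 0 m/s, a = 3.8 m/s².
v = v₀ + at = 0 + (3.8)(9.5) = 36.1 m/s
Δx = v₀t + ½at² = 0·9.5 + 0.5·3.8·9.5² = 171 m

Phase 2 (decelerating): v₀ = 36.1 m/s, a = -3.2 m/s².
v = v₀ + at → t = (0 − 36.1) / -3.2 = 11.3 s
v² = v₀² + 2aΔx → Δx = (0² − 36.1²)/(2·-3.2) = 204 m
Total time = 9.50 + 11.3 = 20.8 s

20.8 s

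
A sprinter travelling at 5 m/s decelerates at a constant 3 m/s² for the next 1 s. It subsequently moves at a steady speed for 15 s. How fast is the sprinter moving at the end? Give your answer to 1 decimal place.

2.0 m/s

Phase 1 (decelerating): v₀ = 5.00 m/s, a = -3 m/s².
v = v₀ + at = 5.00 + (-3)(1) = 2.00 m/s
Δx = v₀t + ½at² = 5.00·1 + 0.5·-3·1² = 3.50 m

Phase 2 (constant speed): v₀ = 2.00 m/s, a = 0 m/s².
v = v₀ + at = 2.00 + (0)(15) = 2.00 m/s
Δx = v₀t + ½at² = 2.00·15 + 0.5·0·15² = 30.0 m
Final speed = 2.00 m/s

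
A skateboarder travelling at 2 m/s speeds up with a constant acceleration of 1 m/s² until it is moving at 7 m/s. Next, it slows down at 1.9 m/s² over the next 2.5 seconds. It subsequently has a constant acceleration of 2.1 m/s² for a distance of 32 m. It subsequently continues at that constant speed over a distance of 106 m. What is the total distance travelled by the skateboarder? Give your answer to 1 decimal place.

Phase 1 (accelerating): v₀ = 2.00 m/s, a = 1 m/s².
v = v₀ + at → t = (7 − 2.00) / 1 = 5.00 s
v² = v₀² + 2aΔx → Δx = (7² − 2.00²)/(2·1) = 22.5 m

Phase 2 (decelerating): v₀ = 7.00 m/s, a = -1.9 m/s².
v = v₀ + at = 7.00 + (-1.9)(2.5) = 2.25 m/s
Δx = v₀t + ½at² = 7.00·2.5 + 0.5·-1.9·2.5² = 11.6 m

Phase 3 (accelerating): v₀ = 2.25 m/s, a = 2.1 m/s².
v² = v₀² + 2aΔx = 2.25² + 2·2.1·32 = 139 → v = 11.8 m/s
t = (v − v₀)/a = (11.8 − 2.25)/2.1 = 4.55 s

Phase 4 (constant speed): v₀ = 11.8 m/s, a = 0 m/s².
Constant speed: t = d/v = 106/11.8 = 8.98 s
Total distance = 22.5 + 11.6 + 32.0 + 106 = 172 m

172.1 m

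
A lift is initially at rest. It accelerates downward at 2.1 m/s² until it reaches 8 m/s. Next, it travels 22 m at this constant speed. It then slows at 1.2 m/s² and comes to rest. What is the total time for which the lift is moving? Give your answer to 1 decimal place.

Phase 1 (accelerating): v₀ = 0 m/s, a = 2.1 m/s².
v = v₀ + at → t = (8 − 0) / 2.1 = 3.81 s
v² = v₀² + 2aΔx → Δx = (8² − 0²)/(2·2.1) = 15.2 m

Phase 2 (constant speed): v₀ = 8.00 m/s, a = 0 m/s².
Constant speed: t = d/v = 22/8.00 = 2.75 s

Phase 3 (decelerating): v₀ = 8.00 m/s, a = -1.2 m/s².
v = v₀ + at → t = (0 − 8.00) / -1.2 = 6.67 s
v² = v₀² + 2aΔx → Δx = (0² − 8.00²)/(2·-1.2) = 26.7 m
Total time = 3.81 + 2.75 + 6.67 = 13.2 s

13.2 s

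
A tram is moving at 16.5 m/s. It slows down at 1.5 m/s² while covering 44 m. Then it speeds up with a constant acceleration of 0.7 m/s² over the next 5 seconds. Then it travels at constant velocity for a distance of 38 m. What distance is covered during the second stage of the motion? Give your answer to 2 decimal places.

67.96 m

Phase 1 (decelerating): v₀ = 16.5 m/s, a = -1.5 m/s².
v² = v₀² + 2aΔx = 16.5² + 2·-1.5·44 = 140 → v = 11.8 m/s
t = (v − v₀)/a = (11.8 − 16.5)/-1.5 = 3.10 s

Phase 2 (accelerating): v₀ = 11.8 m/s, a = 0.7 m/s².
v = v₀ + at = 11.8 + (0.7)(5) = 15.3 m/s
Δx = v₀t + ½at² = 11.8·5 + 0.5·0.7·5² = 68.0 m
Distance in phase 2 = 68.0 m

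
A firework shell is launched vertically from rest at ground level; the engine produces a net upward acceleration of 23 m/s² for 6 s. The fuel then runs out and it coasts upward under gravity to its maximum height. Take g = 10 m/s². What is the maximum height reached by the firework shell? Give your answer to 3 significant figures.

1370 m

Phase 1 (powered ascent): v₀ = 0 m/s, a = 23 m/s².
v = v₀ + at = 0 + (23)(6) = 138 m/s
Δx = v₀t + ½at² = 0·6 + 0.5·23·6² = 414 m

Phase 2 (coasting upward): v₀ = 138 m/s, a = -10 m/s².
v = v₀ + at → t = (0 − 138) / -10 = 13.8 s
v² = v₀² + 2aΔx → Δx = (0² − 138²)/(2·-10) = 952 m
Maximum height = 414 + 952 = 1370 m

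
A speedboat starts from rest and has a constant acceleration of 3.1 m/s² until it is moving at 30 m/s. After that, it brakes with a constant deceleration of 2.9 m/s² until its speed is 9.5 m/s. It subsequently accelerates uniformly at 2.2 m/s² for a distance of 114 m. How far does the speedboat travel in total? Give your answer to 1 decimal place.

Phase 1 (accelerating): v₀ = 0 m/s, a = 3.1 m/s².
v = v₀ + at → t = (30 − 0) / 3.1 = 9.68 s
v² = v₀² + 2aΔx → Δx = (30² − 0²)/(2·3.1) = 145 m

Phase 2 (decelerating): v₀ = 30.0 m/s, a = -2.9 m/s².
v = v₀ + at → t = (9.5 − 30.0) / -2.9 = 7.07 s
v² = v₀² + 2aΔx → Δx = (9.5² − 30.0²)/(2·-2.9) = 140 m

Phase 3 (accelerating): v₀ = 9.50 m/s, a = 2.2 m/s².
v² = v₀² + 2aΔx = 9.50² + 2·2.2·114 = 592 → v = 24.3 m/s
t = (v − v₀)/a = (24.3 − 9.50)/2.2 = 6.74 s
Total distance = 145 + 140 + 114 = 399 m

398.8 m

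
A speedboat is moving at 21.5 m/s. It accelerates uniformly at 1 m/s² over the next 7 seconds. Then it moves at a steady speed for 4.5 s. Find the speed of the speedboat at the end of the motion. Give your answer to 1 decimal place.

28.5 m/s

Phase 1 (accelerating): v₀ = 21.5 m/s, a = 1 m/s².
v = v₀ + at = 21.5 + (1)(7) = 28.5 m/s
Δx = v₀t + ½at² = 21.5·7 + 0.5·1·7² = 175 m

Phase 2 (constant speed): v₀ = 28.5 m/s, a = 0 m/s².
v = v₀ + at = 28.5 + (0)(4.5) = 28.5 m/s
Δx = v₀t + ½at² = 28.5·4.5 + 0.5·0·4.5² = 128 m
Final speed = 28.5 m/s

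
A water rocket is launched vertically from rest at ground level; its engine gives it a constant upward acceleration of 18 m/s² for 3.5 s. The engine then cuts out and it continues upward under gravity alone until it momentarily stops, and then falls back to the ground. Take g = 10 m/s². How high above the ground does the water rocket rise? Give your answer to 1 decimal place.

308.7 m

Phase 1 (powered ascent): v₀ = 0 m/s, a = 18 m/s².
v = v₀ + at = 0 + (18)(3.5) = 63.0 m/s
Δx = v₀t + ½at² = 0·3.5 + 0.5·18·3.5² = 110 m

Phase 2 (coasting upward): v₀ = 63.0 m/s, a = -10 m/s².
v = v₀ + at → t = (0 − 63.0) / -10 = 6.30 s
v² = v₀² + 2aΔx → Δx = (0² − 63.0²)/(2·-10) = 198 m
Maximum height = 110 + 198 = 309 m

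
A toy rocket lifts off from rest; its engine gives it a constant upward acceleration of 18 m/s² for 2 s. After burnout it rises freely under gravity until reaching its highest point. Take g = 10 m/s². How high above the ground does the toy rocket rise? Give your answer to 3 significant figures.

Phase 1 (powered ascent): v₀ = 0 m/s, a = 18 m/s².
v = v₀ + at = 0 + (18)(2) = 36.0 m/s
Δx = v₀t + ½at² = 0·2 + 0.5·18·2² = 36.0 m

Phase 2 (coasting upward): v₀ = 36.0 m/s, a = -10 m/s².
v = v₀ + at → t = (0 − 36.0) / -10 = 3.60 s
v² = v₀² + 2aΔx → Δx = (0² − 36.0²)/(2·-10) = 64.8 m
Maximum height = 36.0 + 64.8 = 101 m

101 m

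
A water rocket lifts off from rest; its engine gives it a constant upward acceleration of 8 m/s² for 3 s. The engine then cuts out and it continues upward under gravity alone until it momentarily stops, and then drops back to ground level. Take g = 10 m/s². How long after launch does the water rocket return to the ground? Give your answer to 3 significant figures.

9.00 s

Phase 1 (powered ascent): v₀ = 0 m/s, a = 8 m/s².
v = v₀ + at = 0 + (8)(3) = 24.0 m/s
Δx = v₀t + ½at² = 0·3 + 0.5·8·3² = 36.0 m

Phase 2 (coasting upward): v₀ = 24.0 m/s, a = -10 m/s².
v = v₀ + at → t = (0 − 24.0) / -10 = 2.40 s
v² = v₀² + 2aΔx → Δx = (0² − 24.0²)/(2·-10) = 28.8 m

Phase 3 (free fall): v₀ = 0 m/s, a = -10 m/s².
Falls 64.8 m from rest: t = √(2·64.8/10) = 3.60 s; v = g·t = 36.0 m/s.
Total time = 3.00 + 2.40 + 3.60 = 9.00 s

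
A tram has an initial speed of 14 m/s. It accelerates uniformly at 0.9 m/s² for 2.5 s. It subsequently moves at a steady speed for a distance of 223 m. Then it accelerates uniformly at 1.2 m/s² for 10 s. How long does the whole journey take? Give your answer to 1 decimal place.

Phase 1 (accelerating): v₀ = 14.0 m/s, a = 0.9 m/s².
v = v₀ + at = 14.0 + (0.9)(2.5) = 16.2 m/s
Δx = v₀t + ½at² = 14.0·2.5 + 0.5·0.9·2.5² = 37.8 m

Phase 2 (constant speed): v₀ = 16.2 m/s, a = 0 m/s².
Constant speed: t = d/v = 223/16.2 = 13.7 s

Phase 3 (accelerating): v₀ = 16.2 m/s, a = 1.2 m/s².
v = v₀ + at = 16.2 + (1.2)(10) = 28.2 m/s
Δx = v₀t + ½at² = 16.2·10 + 0.5·1.2·10² = 222 m
Total time = 2.50 + 13.7 + 10.0 = 26.2 s

26.2 s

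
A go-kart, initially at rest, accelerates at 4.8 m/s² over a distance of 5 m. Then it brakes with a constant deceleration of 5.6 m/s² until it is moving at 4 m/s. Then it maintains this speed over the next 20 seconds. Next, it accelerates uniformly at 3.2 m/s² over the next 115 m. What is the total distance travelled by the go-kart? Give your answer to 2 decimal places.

Phase 1 (accelerating): v₀ = 0 m/s, a = 4.8 m/s².
v² = v₀² + 2aΔx = 0² + 2·4.8·5 = 48.0 → v = 6.93 m/s
t = (v − v₀)/a = (6.93 − 0)/4.8 = 1.44 s

Phase 2 (decelerating): v₀ = 6.93 m/s, a = -5.6 m/s².
v = v₀ + at → t = (4 − 6.93) / -5.6 = 0.523 s
v² = v₀² + 2aΔx → Δx = (4² − 6.93²)/(2·-5.6) = 2.86 m

Phase 3 (constant speed): v₀ = 4.00 m/s, a = 0 m/s².
v = v₀ + at = 4.00 + (0)(20) = 4.00 m/s
Δx = v₀t + ½at² = 4.00·20 + 0.5·0·20² = 80.0 m

Phase 4 (accelerating): v₀ = 4.00 m/s, a = 3.2 m/s².
v² = v₀² + 2aΔx = 4.00² + 2·3.2·115 = 752 → v = 27.4 m/s
t = (v − v₀)/a = (27.4 − 4.00)/3.2 = 7.32 s
Total distance = 5.00 + 2.86 + 80.0 + 115 = 203 m

202.86 m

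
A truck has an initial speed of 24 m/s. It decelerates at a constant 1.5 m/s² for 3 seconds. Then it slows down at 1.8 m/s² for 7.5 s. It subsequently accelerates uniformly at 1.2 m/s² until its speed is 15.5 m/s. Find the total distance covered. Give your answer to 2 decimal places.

Phase 1 (decelerating): v₀ = 24.0 m/s, a = -1.5 m/s².
v = v₀ + at = 24.0 + (-1.5)(3) = 19.5 m/s
Δx = v₀t + ½at² = 24.0·3 + 0.5·-1.5·3² = 65.2 m

Phase 2 (decelerating): v₀ = 19.5 m/s, a = -1.8 m/s².
v = v₀ + at = 19.5 + (-1.8)(7.5) = 6.00 m/s
Δx = v₀t + ½at² = 19.5·7.5 + 0.5·-1.8·7.5² = 95.6 m

Phase 3 (accelerating): v₀ = 6.00 m/s, a = 1.2 m/s².
v = v₀ + at → t = (15.5 − 6.00) / 1.2 = 7.92 s
v² = v₀² + 2aΔx → Δx = (15.5² − 6.00²)/(2·1.2) = 85.1 m
Total distance = 65.2 + 95.6 + 85.1 = 246 m

245.98 m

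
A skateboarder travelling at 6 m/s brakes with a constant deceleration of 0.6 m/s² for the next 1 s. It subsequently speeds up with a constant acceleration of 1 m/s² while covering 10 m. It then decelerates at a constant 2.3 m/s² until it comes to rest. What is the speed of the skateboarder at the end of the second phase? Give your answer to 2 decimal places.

Phase 1 (decelerating): v₀ = 6.00 m/s, a = -0.6 m/s².
v = v₀ + at = 6.00 + (-0.6)(1) = 5.40 m/s
Δx = v₀t + ½at² = 6.00·1 + 0.5·-0.6·1² = 5.70 m

Phase 2 (accelerating): v₀ = 5.40 m/s, a = 1 m/s².
v² = v₀² + 2aΔx = 5.40² + 2·1·10 = 49.2 → v = 7.01 m/s
t = (v − v₀)/a = (7.01 − 5.40)/1 = 1.61 s
Speed at end of phase 2 = 7.01 m/s

7.01 m/s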